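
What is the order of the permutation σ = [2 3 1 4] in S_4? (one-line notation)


Cycle decomposition: (1 2 3)
Cycle lengths: 3
Order = lcm(3) = 3

ord(σ) = 3


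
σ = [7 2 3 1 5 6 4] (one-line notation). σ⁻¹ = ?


To find σ⁻¹, swap domain and range:
σ(1) = 7 → σ⁻¹(7) = 1
σ(2) = 2 → σ⁻¹(2) = 2
σ(3) = 3 → σ⁻¹(3) = 3
σ(4) = 1 → σ⁻¹(1) = 4
σ(5) = 5 → σ⁻¹(5) = 5
σ(6) = 6 → σ⁻¹(6) = 6
σ(7) = 4 → σ⁻¹(4) = 7

σ⁻¹ = [4 2 3 7 5 6 1]


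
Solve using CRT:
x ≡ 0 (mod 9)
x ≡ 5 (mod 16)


m₁ = 9, m₂ = 16, gcd = 1, so CRT applies. M = m₁·m₂ = 144
Let M₁ = M/m₁ = 16, M₂ = M/m₂ = 9
Find y₁ ≡ M₁⁻¹ (mod m₁): 16⁻¹ ≡ 4 (mod 9)
Find y₂ ≡ M₂⁻¹ (mod m₂): 9⁻¹ ≡ 9 (mod 16)
x = a₁·M₁·y₁ + a₂·M₂·y₂ = 0·16·4 + 5·9·9 = 405
Reduce mod 144: x ≡ 117
Check: 117 mod 9 = 0 ✓, 117 mod 16 = 5 ✓

x ≡ 117 (mod 144)


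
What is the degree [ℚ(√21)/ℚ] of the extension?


√21 has minimal polynomial x² - 21 (irreducible over ℚ since 21 is squarefree)

[ℚ(√21)/ℚ] = 2


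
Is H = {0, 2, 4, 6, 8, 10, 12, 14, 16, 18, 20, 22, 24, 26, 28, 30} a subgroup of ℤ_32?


Subgroup test for H = {0, 2, 4, 6, 8, 10, 12, 14, 16, 18, 20, 22, 24, 26, 28, 30} in (ℤ_32, +):
(1) 0 ∈ H? Yes
(2) Closure: for all a,b ∈ H, (a+b) mod 32 ∈ H? Yes
(3) Inverses: for all a ∈ H, -a mod 32 ∈ H? Yes

Yes, H is a subgroup of ℤ_32


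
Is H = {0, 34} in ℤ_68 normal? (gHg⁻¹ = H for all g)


H = {0, 34} in ℤ_68
ℤ_68 is abelian; every subgroup of an abelian group is normal

Yes, normal subgroup


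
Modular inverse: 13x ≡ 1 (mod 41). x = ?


Use the extended Euclidean algorithm to write 1 = 13·s + 41·t; then s mod 41 is the inverse.
Euclidean algorithm:
  13 = 0·41 + 13
  41 = 3·13 + 2
  13 = 6·2 + 1
  2 = 2·1 + 0
gcd(13,41) = 1
Back-substitution gives: 13·(19) + 41·(-6) = 1
So 13⁻¹ ≡ 19 ≡ 19 (mod 41)
Check: 13 × 19 = 247 ≡ 1 (mod 41) ✓

13⁻¹ ≡ 19 (mod 41)


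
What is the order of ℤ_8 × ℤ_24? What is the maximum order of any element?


|ℤ_8 × ℤ_24| = 8 × 24 = 192
Max element order = lcm(8,24) = 24
Cyclic? No (gcd=8)

|ℤ_8×ℤ_24| = 192, max element order = 24


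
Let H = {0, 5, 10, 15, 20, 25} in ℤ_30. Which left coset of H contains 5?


5 + H = {5 + h (mod 30) : h ∈ H}
5+0=5, 5+5=10, 5+10=15, 5+15=20, 5+20=25, 5+25=0
5 + H = {0, 5, 10, 15, 20, 25} = 0 + H

5 + H = {0, 5, 10, 15, 20, 25}


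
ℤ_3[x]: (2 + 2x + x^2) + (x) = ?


Add coefficients mod 3:
x^0: 2 + 0 = 2 (mod 3)
x^1: 2 + 1 = 0 (mod 3)
x^2: 1 + 0 = 1 (mod 3)
Result: 2 + x^2

f + g = 2 + x^2


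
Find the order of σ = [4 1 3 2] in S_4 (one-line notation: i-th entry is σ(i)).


Cycle decomposition: (1 4 2)
Cycle lengths: 3
Order = lcm(3) = 3

ord(σ) = 3


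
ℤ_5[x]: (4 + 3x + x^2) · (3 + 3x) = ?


Expand and collect like terms; reduce coefficients mod 5:
x^0: 4·3 = 12 ≡ 2 (mod 5)
x^1: 4·3 + 3·3 = 21 ≡ 1 (mod 5)
x^2: 3·3 + 1·3 = 12 ≡ 2 (mod 5)
x^3: 1·3 = 3 ≡ 3 (mod 5)
Result: 2 + x + 2x^2 + 3x^3

f · g = 2 + x + 2x^2 + 3x^3


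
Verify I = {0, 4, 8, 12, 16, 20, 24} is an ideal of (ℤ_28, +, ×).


Check ideal conditions for I = {0, 4, 8, 12, 16, 20, 24} in ℤ_28:
(1) I is an additive subgroup? Yes
(2) For r ∈ ℤ_28 and a ∈ I: r·a ∈ I? Yes

Yes, I is an ideal of ℤ_28


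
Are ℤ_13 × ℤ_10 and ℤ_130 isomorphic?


Comparing ℤ_13 × ℤ_10 and ℤ_130:
gcd(13,10) = 1, so ℤ_13 × ℤ_10 ≅ ℤ_130 (CRT)

Yes, ℤ_13 × ℤ_10 ≅ ℤ_130


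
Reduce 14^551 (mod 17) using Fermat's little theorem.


Fermat's little theorem: if p is prime and gcd(a,p)=1, then a^(p-1) ≡ 1 (mod p)
p = 17 is prime, gcd(14,17) = 1
Reduce exponent: 551 mod 16 = 7
So 14^551 ≡ 14^7 (mod 17)
14^7 mod 17 = 6

14^551 ≡ 6 (mod 17)


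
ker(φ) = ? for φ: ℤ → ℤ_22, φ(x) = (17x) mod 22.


Kernel = preimage of identity
ker(φ) = {x ∈ ℤ : 17x ≡ 0 (mod 22)}. gcd(17,22) = 1, so 17x ≡ 0 (mod 22) ⟺ x ≡ 0 (mod 22/1 = 22). Hence ker(φ) = 22ℤ

ker(φ) = 22ℤ


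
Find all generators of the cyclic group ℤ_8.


g generates ℤ_n iff gcd(g,n) = 1
Checking each g ∈ {1,...,7}:
gcd(1,8) = 1
gcd(2,8) = 2
gcd(3,8) = 1
gcd(4,8) = 4
gcd(5,8) = 1
gcd(6,8) = 2
gcd(7,8) = 1
Generators: {1, 3, 5, 7}
Number of generators = φ(8) = 4

Generators of ℤ_8 = {1, 3, 5, 7}


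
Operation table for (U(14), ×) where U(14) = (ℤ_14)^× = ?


Elements: {1, 3, 5, 9, 11, 13}
Operation: multiplication mod 14
Entry (a, b) = (a × b) mod 14

Cayley table:
   |  1 |  3 |  5 |  9 | 11 | 13
 1 |  1 |  3 |  5 |  9 | 11 | 13
 3 |  3 |  9 |  1 | 13 |  5 | 11
 5 |  5 |  1 | 11 |  3 | 13 |  9
 9 |  9 | 13 |  3 | 11 |  1 |  5
11 | 11 |  5 | 13 |  1 |  9 |  3
13 | 13 | 11 |  9 |  5 |  3 |  1


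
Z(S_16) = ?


Z(G) = {g ∈ G | gx = xg for all x ∈ G}
S_n is non-abelian for n ≥ 3; Z(S_16) is trivial

Z(S_16) = {e}


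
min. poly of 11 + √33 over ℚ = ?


Let α = 11 + √33. Then α - 11 = √33, so (α - 11)² = 33, giving α² - 22α + 88 = 0. Degree 2 and α ∉ ℚ, so this is the minimal polynomial.

Minimal polynomial: x² - 22x + 88


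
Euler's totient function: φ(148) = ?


Factor n: 148 = 2^2 × 37
φ(n) = n · ∏(1 - 1/p) over distinct primes p | n
φ(148) = 148 · (1 - 1/2) · (1 - 1/37) = 72

φ(148) = 72


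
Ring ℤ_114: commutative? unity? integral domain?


ℤ_114 is a commutative ring with unity 1; 114 = 2×57 is composite, so 2·57 ≡ 0 gives zero divisors (not an integral domain)
Commutative: Yes
Integral domain: No
Has unity: Yes

ℤ_114: Commutative=Yes, Unity=Yes


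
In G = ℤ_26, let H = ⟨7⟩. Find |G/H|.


|⟨7⟩| = n / gcd(7, 26) = 26 / 1 = 26
H is normal (ℤ_26 is abelian).
|G/H| = |G| / |H| = 26 / 26 = 1

|G/H| = 1


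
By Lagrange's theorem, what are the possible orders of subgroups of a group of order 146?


Lagrange's theorem: |H| divides |G|
|G| = 146
Divisors of 146: 1, 2, 73, 146

Possible subgroup orders: {1, 2, 73, 146}


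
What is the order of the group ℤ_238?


ℤ_n has n elements.

|ℤ_238| = 238


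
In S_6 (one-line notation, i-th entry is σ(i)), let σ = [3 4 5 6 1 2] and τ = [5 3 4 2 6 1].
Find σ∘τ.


σ∘τ: apply τ first, then σ
1 →τ 5 →σ 1
2 →τ 3 →σ 5
3 →τ 4 →σ 6
4 →τ 2 →σ 4
5 →τ 6 →σ 2
6 →τ 1 →σ 3

σ∘τ = [1 5 6 4 2 3]


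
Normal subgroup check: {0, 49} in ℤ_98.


H = {0, 49} in ℤ_98
ℤ_98 is abelian; every subgroup of an abelian group is normal

Yes, normal subgroup


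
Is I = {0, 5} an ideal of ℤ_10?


Check ideal conditions for I = {0, 5} in ℤ_10:
(1) I is an additive subgroup? Yes
(2) For r ∈ ℤ_10 and a ∈ I: r·a ∈ I? Yes

Yes, I is an ideal of ℤ_10


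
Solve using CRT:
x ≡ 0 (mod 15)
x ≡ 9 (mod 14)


m₁ = 15, m₂ = 14, gcd = 1, so CRT applies. M = m₁·m₂ = 210
Let M₁ = M/m₁ = 14, M₂ = M/m₂ = 15
Find y₁ ≡ M₁⁻¹ (mod m₁): 14⁻¹ ≡ 14 (mod 15)
Find y₂ ≡ M₂⁻¹ (mod m₂): 15⁻¹ ≡ 1 (mod 14)
x = a₁·M₁·y₁ + a₂·M₂·y₂ = 0·14·14 + 9·15·1 = 135
Reduce mod 210: x ≡ 135
Check: 135 mod 15 = 0 ✓, 135 mod 14 = 9 ✓

x ≡ 135 (mod 210)


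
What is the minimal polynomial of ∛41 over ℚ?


∛41 satisfies x³ - 41 = 0, irreducible over ℚ (no rational root; 41 is not a perfect cube)

Minimal polynomial: x³ - 41


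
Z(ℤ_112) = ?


Z(G) = {g ∈ G | gx = xg for all x ∈ G}
ℤ_112 is abelian, so Z(G) = G

Z(ℤ_112) = ℤ_112


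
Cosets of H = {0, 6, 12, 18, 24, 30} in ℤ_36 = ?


H = {0, 6, 12, 18, 24, 30}, |H| = 6
Number of cosets = |G|/|H| = 36/6 = 6
0 + H = {0, 6, 12, 18, 24, 30}
1 + H = {1, 7, 13, 19, 25, 31}
2 + H = {2, 8, 14, 20, 26, 32}
3 + H = {3, 9, 15, 21, 27, 33}
4 + H = {4, 10, 16, 22, 28, 34}
5 + H = {5, 11, 17, 23, 29, 35}

Cosets: 0+H={0,6,12,18,24,30}; 1+H={1,7,13,19,25,31}; 2+H={2,8,14,20,26,32}; 3+H={3,9,15,21,27,33}; 4+H={4,10,16,22,28,34}; 5+H={5,11,17,23,29,35}


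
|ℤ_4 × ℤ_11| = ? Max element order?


|ℤ_4 × ℤ_11| = 4 × 11 = 44
Max element order = lcm(4,11) = 44
Cyclic? Yes (gcd=1)

|ℤ_4×ℤ_11| = 44, max element order = 44


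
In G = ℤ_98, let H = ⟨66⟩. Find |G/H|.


|⟨66⟩| = n / gcd(66, 98) = 98 / 2 = 49
H is normal (ℤ_98 is abelian).
|G/H| = |G| / |H| = 98 / 49 = 2

|G/H| = 2


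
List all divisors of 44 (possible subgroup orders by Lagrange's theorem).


Lagrange's theorem: |H| divides |G|
|G| = 44
Divisors of 44: 1, 2, 4, 11, 22, 44

Possible subgroup orders: {1, 2, 4, 11, 22, 44}


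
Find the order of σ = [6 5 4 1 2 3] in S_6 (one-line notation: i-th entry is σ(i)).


Cycle decomposition: (1 6 3 4) (2 5)
Cycle lengths: 4, 2
Order = lcm(4, 2) = 4

ord(σ) = 4


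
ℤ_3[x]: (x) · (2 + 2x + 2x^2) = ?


Expand and collect like terms; reduce coefficients mod 3:
x^0: 0·2 = 0 ≡ 0 (mod 3)
x^1: 0·2 + 1·2 = 2 ≡ 2 (mod 3)
x^2: 0·2 + 1·2 = 2 ≡ 2 (mod 3)
x^3: 1·2 = 2 ≡ 2 (mod 3)
Result: 2x + 2x^2 + 2x^3

f · g = 2x + 2x^2 + 2x^3


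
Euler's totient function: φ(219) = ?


Factor n: 219 = 3 × 73
φ(n) = n · ∏(1 - 1/p) over distinct primes p | n
φ(219) = 219 · (1 - 1/3) · (1 - 1/73) = 144

φ(219) = 144


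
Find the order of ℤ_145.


ℤ_n has n elements.

|ℤ_145| = 145


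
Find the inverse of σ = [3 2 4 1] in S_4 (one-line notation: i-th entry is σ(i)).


To find σ⁻¹, swap domain and range:
σ(1) = 3 → σ⁻¹(3) = 1
σ(2) = 2 → σ⁻¹(2) = 2
σ(3) = 4 → σ⁻¹(4) = 3
σ(4) = 1 → σ⁻¹(1) = 4

σ⁻¹ = [4 2 1 3]


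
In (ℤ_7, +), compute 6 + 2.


Operation: addition mod 7
6 + 2 = (a + b) mod 7 with a = 6, b = 2

6 + 2 = 1


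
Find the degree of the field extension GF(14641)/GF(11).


GF(14641) = GF(11^4), so the extension degree is 4

[GF(14641)/GF(11)] = 4


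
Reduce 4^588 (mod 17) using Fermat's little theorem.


Fermat's little theorem: if p is prime and gcd(a,p)=1, then a^(p-1) ≡ 1 (mod p)
p = 17 is prime, gcd(4,17) = 1
Reduce exponent: 588 mod 16 = 12
So 4^588 ≡ 4^12 (mod 17)
4^12 mod 17 = 1

4^588 ≡ 1 (mod 17)


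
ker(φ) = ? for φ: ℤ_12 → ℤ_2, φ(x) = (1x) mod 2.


Kernel = preimage of identity
ker(φ) = {x ∈ ℤ_12 : 1x ≡ 0 (mod 2)}. Since 2 | 12, φ is well-defined. The kernel is the cyclic subgroup ⟨2⟩ of ℤ_12 (order 6), i.e. {0, 2, 4, 6, 8, 10}

ker(φ) = {0, 2, 4, 6, 8, 10}


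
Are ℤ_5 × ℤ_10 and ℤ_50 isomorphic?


Comparing ℤ_5 × ℤ_10 and ℤ_50:
gcd(5,10) = 5 ≠ 1. Max element order in ℤ_5×ℤ_10 is lcm(5,10) = 10 < 50, so it has no element of order 50

No, ℤ_5 × ℤ_10 ≇ ℤ_50


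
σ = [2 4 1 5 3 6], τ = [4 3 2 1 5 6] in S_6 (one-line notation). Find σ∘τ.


σ∘τ: apply τ first, then σ
1 →τ 4 →σ 5
2 →τ 3 →σ 1
3 →τ 2 →σ 4
4 →τ 1 →σ 2
5 →τ 5 →σ 3
6 →τ 6 →σ 6

σ∘τ = [5 1 4 2 3 6]


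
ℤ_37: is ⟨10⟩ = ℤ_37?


g generates ℤ_n iff gcd(g, n) = 1
gcd(10, 37) = 1
Since gcd = 1, 10 is a generator.

Yes, 10 generates ℤ_37


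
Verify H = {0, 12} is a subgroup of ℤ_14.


Subgroup test for H = {0, 12} in (ℤ_14, +):
(1) 0 ∈ H? Yes
(2) Closure: for all a,b ∈ H, (a+b) mod 14 ∈ H? No  [counterexample: 12 + 12 = 10 ∉ H]
(3) Inverses: for all a ∈ H, -a mod 14 ∈ H? No

No, H is not a subgroup of ℤ_14


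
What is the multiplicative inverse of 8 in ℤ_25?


Use the extended Euclidean algorithm to write 1 = 8·s + 25·t; then s mod 25 is the inverse.
Euclidean algorithm:
  8 = 0·25 + 8
  25 = 3·8 + 1
  8 = 8·1 + 0
gcd(8,25) = 1
Back-substitution gives: 8·(-3) + 25·(1) = 1
So 8⁻¹ ≡ -3 ≡ 22 (mod 25)
Check: 8 × 22 = 176 ≡ 1 (mod 25) ✓

8⁻¹ ≡ 22 (mod 25)


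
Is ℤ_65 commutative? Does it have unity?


ℤ_65 is a commutative ring with unity 1; 65 = 5×13 is composite, so 5·13 ≡ 0 gives zero divisors (not an integral domain)
Commutative: Yes
Integral domain: No
Has unity: Yes

ℤ_65: Commutative=Yes, Unity=Yes


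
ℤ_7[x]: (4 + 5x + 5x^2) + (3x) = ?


Add coefficients mod 7:
x^0: 4 + 0 = 4 (mod 7)
x^1: 5 + 3 = 1 (mod 7)
x^2: 5 + 0 = 5 (mod 7)
Result: 4 + x + 5x^2

f + g = 4 + x + 5x^2


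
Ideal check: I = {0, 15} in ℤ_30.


Check ideal conditions for I = {0, 15} in ℤ_30:
(1) I is an additive subgroup? Yes
(2) For r ∈ ℤ_30 and a ∈ I: r·a ∈ I? Yes

Yes, I is an ideal of ℤ_30


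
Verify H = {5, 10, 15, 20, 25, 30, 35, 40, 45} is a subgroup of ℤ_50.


Subgroup test for H = {5, 10, 15, 20, 25, 30, 35, 40, 45} in (ℤ_50, +):
(1) 0 ∈ H? No
(2) Closure: for all a,b ∈ H, (a+b) mod 50 ∈ H? No  [counterexample: 5 + 45 = 0 ∉ H]
(3) Inverses: for all a ∈ H, -a mod 50 ∈ H? Yes

No, H is not a subgroup of ℤ_50


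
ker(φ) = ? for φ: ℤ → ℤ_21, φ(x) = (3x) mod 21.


Kernel = preimage of identity
ker(φ) = {x ∈ ℤ : 3x ≡ 0 (mod 21)}. gcd(3,21) = 3, so 3x ≡ 0 (mod 21) ⟺ x ≡ 0 (mod 21/3 = 7). Hence ker(φ) = 7ℤ

ker(φ) = 7ℤ


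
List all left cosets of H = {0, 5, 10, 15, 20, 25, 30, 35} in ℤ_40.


H = {0, 5, 10, 15, 20, 25, 30, 35}, |H| = 8
Number of cosets = |G|/|H| = 40/8 = 5
0 + H = {0, 5, 10, 15, 20, 25, 30, 35}
1 + H = {1, 6, 11, 16, 21, 26, 31, 36}
2 + H = {2, 7, 12, 17, 22, 27, 32, 37}
3 + H = {3, 8, 13, 18, 23, 28, 33, 38}
4 + H = {4, 9, 14, 19, 24, 29, 34, 39}

Cosets: 0+H={0,5,10,15,20,25,30,35}; 1+H={1,6,11,16,21,26,31,36}; 2+H={2,7,12,17,22,27,32,37}; 3+H={3,8,13,18,23,28,33,38}; 4+H={4,9,14,19,24,29,34,39}


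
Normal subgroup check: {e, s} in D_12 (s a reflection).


H = {e, s} in D_12 (s a reflection)
r·s·r⁻¹ = sr⁻² ≠ s for n ≥ 3, so {e, s} is not closed under conjugation

No, not a normal subgroup


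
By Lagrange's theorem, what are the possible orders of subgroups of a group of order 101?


Lagrange's theorem: |H| divides |G|
|G| = 101
Divisors of 101: 1, 101

Possible subgroup orders: {1, 101}


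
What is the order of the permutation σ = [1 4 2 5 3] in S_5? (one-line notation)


Cycle decomposition: (2 4 5 3)
Cycle lengths: 4
Order = lcm(4) = 4

ord(σ) = 4


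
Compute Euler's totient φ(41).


Factor n: 41 = 41
φ(n) = n · ∏(1 - 1/p) over distinct primes p | n
φ(41) = 41 · (1 - 1/41) = 40

φ(41) = 40


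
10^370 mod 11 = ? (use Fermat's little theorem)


Fermat's little theorem: if p is prime and gcd(a,p)=1, then a^(p-1) ≡ 1 (mod p)
p = 11 is prime, gcd(10,11) = 1
Reduce exponent: 370 mod 10 = 0
So 10^370 ≡ 10^0 (mod 11)
10^0 = 1

10^370 ≡ 1 (mod 11)


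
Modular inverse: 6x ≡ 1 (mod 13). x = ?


Use the extended Euclidean algorithm to write 1 = 6·s + 13·t; then s mod 13 is the inverse.
Euclidean algorithm:
  6 = 0·13 + 6
  13 = 2·6 + 1
  6 = 6·1 + 0
gcd(6,13) = 1
Back-substitution gives: 6·(-2) + 13·(1) = 1
So 6⁻¹ ≡ -2 ≡ 11 (mod 13)
Check: 6 × 11 = 66 ≡ 1 (mod 13) ✓

6⁻¹ ≡ 11 (mod 13)


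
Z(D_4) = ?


Z(G) = {g ∈ G | gx = xg for all x ∈ G}
For even n, Z(D_n) = {e, r^(n/2)}: the 180° rotation r^2 commutes with every reflection and rotation

Z(D_4) = {e, r^2}


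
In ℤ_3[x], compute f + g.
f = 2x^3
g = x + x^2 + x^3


Add coefficients mod 3:
x^0: 0 + 0 = 0 (mod 3)
x^1: 0 + 1 = 1 (mod 3)
x^2: 0 + 1 = 1 (mod 3)
x^3: 2 + 1 = 0 (mod 3)
Result: x + x^2

f + g = x + x^2


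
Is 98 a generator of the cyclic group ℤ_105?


g generates ℤ_n iff gcd(g, n) = 1
gcd(98, 105) = 7
Since gcd = 7 ≠ 1, ⟨98⟩ has order 15 < 105, so 98 is not a generator.

No, 98 does not generate ℤ_105


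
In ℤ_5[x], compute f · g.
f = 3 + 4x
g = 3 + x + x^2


Expand and collect like terms; reduce coefficients mod 5:
x^0: 3·3 = 9 ≡ 4 (mod 5)
x^1: 3·1 + 4·3 = 15 ≡ 0 (mod 5)
x^2: 3·1 + 4·1 = 7 ≡ 2 (mod 5)
x^3: 4·1 = 4 ≡ 4 (mod 5)
Result: 4 + 2x^2 + 4x^3

f · g = 4 + 2x^2 + 4x^3


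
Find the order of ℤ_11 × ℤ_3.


|A × B| = |A| · |B|
|ℤ_11 × ℤ_3| = 11 × 3 = 33

|ℤ_11 × ℤ_3| = 33


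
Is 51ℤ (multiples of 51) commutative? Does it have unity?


51ℤ is a commutative ring under +,× but has no multiplicative identity (1 ∉ 51ℤ); it has no zero divisors, but without unity it is not an integral domain
Commutative: Yes
Integral domain: No
Has unity: No

51ℤ (multiples of 51): Commutative=Yes, Unity=No


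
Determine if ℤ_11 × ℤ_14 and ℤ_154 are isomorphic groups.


Comparing ℤ_11 × ℤ_14 and ℤ_154:
gcd(11,14) = 1, so ℤ_11 × ℤ_14 ≅ ℤ_154 (CRT)

Yes, ℤ_11 × ℤ_14 ≅ ℤ_154


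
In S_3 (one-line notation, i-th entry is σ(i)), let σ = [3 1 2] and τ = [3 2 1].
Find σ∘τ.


σ∘τ: apply τ first, then σ
1 →τ 3 →σ 2
2 →τ 2 →σ 1
3 →τ 1 →σ 3

σ∘τ = [2 1 3]


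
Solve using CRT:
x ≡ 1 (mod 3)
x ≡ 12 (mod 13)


m₁ = 3, m₂ = 13, gcd = 1, so CRT applies. M = m₁·m₂ = 39
Let M₁ = M/m₁ = 13, M₂ = M/m₂ = 3
Find y₁ ≡ M₁⁻¹ (mod m₁): 13⁻¹ ≡ 1 (mod 3)
Find y₂ ≡ M₂⁻¹ (mod m₂): 3⁻¹ ≡ 9 (mod 13)
x = a₁·M₁·y₁ + a₂·M₂·y₂ = 1·13·1 + 12·3·9 = 337
Reduce mod 39: x ≡ 25
Check: 25 mod 3 = 1 ✓, 25 mod 13 = 12 ✓

x ≡ 25 (mod 39)


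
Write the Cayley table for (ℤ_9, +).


Elements: {0, 1, 2, 3, 4, 5, 6, 7, 8}
Operation: addition mod 9
Entry (a, b) = (a + b) mod 9

Cayley table:
  | 0 | 1 | 2 | 3 | 4 | 5 | 6 | 7 | 8
0 | 0 | 1 | 2 | 3 | 4 | 5 | 6 | 7 | 8
1 | 1 | 2 | 3 | 4 | 5 | 6 | 7 | 8 | 0
2 | 2 | 3 | 4 | 5 | 6 | 7 | 8 | 0 | 1
3 | 3 | 4 | 5 | 6 | 7 | 8 | 0 | 1 | 2
4 | 4 | 5 | 6 | 7 | 8 | 0 | 1 | 2 | 3
5 | 5 | 6 | 7 | 8 | 0 | 1 | 2 | 3 | 4
6 | 6 | 7 | 8 | 0 | 1 | 2 | 3 | 4 | 5
7 | 7 | 8 | 0 | 1 | 2 | 3 | 4 | 5 | 6
8 | 8 | 0 | 1 | 2 | 3 | 4 | 5 | 6 | 7


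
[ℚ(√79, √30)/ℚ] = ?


[ℚ(√79,√30):ℚ] = [ℚ(√79,√30):ℚ(√79)]·[ℚ(√79):ℚ] = 2·2 = 4

[ℚ(√79, √30)/ℚ] = 4


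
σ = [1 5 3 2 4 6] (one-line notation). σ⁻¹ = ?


To find σ⁻¹, swap domain and range:
σ(1) = 1 → σ⁻¹(1) = 1
σ(2) = 5 → σ⁻¹(5) = 2
σ(3) = 3 → σ⁻¹(3) = 3
σ(4) = 2 → σ⁻¹(2) = 4
σ(5) = 4 → σ⁻¹(4) = 5
σ(6) = 6 → σ⁻¹(6) = 6

σ⁻¹ = [1 4 3 5 2 6]


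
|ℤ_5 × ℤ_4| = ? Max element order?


|ℤ_5 × ℤ_4| = 5 × 4 = 20
Max element order = lcm(5,4) = 20
Cyclic? Yes (gcd=1)

|ℤ_5×ℤ_4| = 20, max element order = 20


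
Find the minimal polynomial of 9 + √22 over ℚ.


Let α = 9 + √22. Then α - 9 = √22, so (α - 9)² = 22, giving α² - 18α + 59 = 0. Degree 2 and α ∉ ℚ, so this is the minimal polynomial.

Minimal polynomial: x² - 18x + 59


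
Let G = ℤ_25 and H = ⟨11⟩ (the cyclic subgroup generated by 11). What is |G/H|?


|⟨11⟩| = n / gcd(11, 25) = 25 / 1 = 25
H is normal (ℤ_25 is abelian).
|G/H| = |G| / |H| = 25 / 25 = 1

|G/H| = 1


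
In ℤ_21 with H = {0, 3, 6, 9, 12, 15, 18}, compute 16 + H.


16 + H = {16 + h (mod 21) : h ∈ H}
16+0=16, 16+3=19, 16+6=1, 16+9=4, 16+12=7, 16+15=10, 16+18=13
16 + H = {1, 4, 7, 10, 13, 16, 19} = 1 + H

16 + H = {1, 4, 7, 10, 13, 16, 19}


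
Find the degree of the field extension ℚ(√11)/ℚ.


√11 has minimal polynomial x² - 11 (irreducible over ℚ since 11 is squarefree)

[ℚ(√11)/ℚ] = 2


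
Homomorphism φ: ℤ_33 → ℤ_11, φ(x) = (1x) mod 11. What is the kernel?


Kernel = preimage of identity
ker(φ) = {x ∈ ℤ_33 : 1x ≡ 0 (mod 11)}. Since 11 | 33, φ is well-defined. The kernel is the cyclic subgroup ⟨11⟩ of ℤ_33 (order 3), i.e. {0, 11, 22}

ker(φ) = {0, 11, 22}


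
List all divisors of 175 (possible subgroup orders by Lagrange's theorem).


Lagrange's theorem: |H| divides |G|
|G| = 175
Divisors of 175: 1, 5, 7, 25, 35, 175

Possible subgroup orders: {1, 5, 7, 25, 35, 175}


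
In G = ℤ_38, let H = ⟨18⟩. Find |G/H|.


|⟨18⟩| = n / gcd(18, 38) = 38 / 2 = 19
H is normal (ℤ_38 is abelian).
|G/H| = |G| / |H| = 38 / 19 = 2

|G/H| = 2


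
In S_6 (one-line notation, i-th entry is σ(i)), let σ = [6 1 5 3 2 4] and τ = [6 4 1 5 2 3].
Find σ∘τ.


σ∘τ: apply τ first, then σ
1 →τ 6 →σ 4
2 →τ 4 →σ 3
3 →τ 1 →σ 6
4 →τ 5 →σ 2
5 →τ 2 →σ 1
6 →τ 3 →σ 5

σ∘τ = [4 3 6 2 1 5]


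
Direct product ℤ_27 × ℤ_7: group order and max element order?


|ℤ_27 × ℤ_7| = 27 × 7 = 189
Max element order = lcm(27,7) = 189
Cyclic? Yes (gcd=1)

|ℤ_27×ℤ_7| = 189, max element order = 189


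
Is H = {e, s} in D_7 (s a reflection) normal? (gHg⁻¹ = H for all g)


H = {e, s} in D_7 (s a reflection)
r·s·r⁻¹ = sr⁻² ≠ s for n ≥ 3, so {e, s} is not closed under conjugation

No, not a normal subgroup


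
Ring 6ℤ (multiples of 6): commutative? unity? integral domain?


6ℤ is a commutative ring under +,× but has no multiplicative identity (1 ∉ 6ℤ); it has no zero divisors, but without unity it is not an integral domain
Commutative: Yes
Integral domain: No
Has unity: No

6ℤ (multiples of 6): Commutative=Yes, Unity=No


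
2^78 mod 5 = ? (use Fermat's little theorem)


Fermat's little theorem: if p is prime and gcd(a,p)=1, then a^(p-1) ≡ 1 (mod p)
p = 5 is prime, gcd(2,5) = 1
Reduce exponent: 78 mod 4 = 2
So 2^78 ≡ 2^2 (mod 5)
2^2 mod 5 = 4

2^78 ≡ 4 (mod 5)


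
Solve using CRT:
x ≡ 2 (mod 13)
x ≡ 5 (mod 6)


m₁ = 13, m₂ = 6, gcd = 1, so CRT applies. M = m₁·m₂ = 78
Let M₁ = M/m₁ = 6, M₂ = M/m₂ = 13
Find y₁ ≡ M₁⁻¹ (mod m₁): 6⁻¹ ≡ 11 (mod 13)
Find y₂ ≡ M₂⁻¹ (mod m₂): 13⁻¹ ≡ 1 (mod 6)
x = a₁·M₁·y₁ + a₂·M₂·y₂ = 2·6·11 + 5·13·1 = 197
Reduce mod 78: x ≡ 41
Check: 41 mod 13 = 2 ✓, 41 mod 6 = 5 ✓

x ≡ 41 (mod 78)


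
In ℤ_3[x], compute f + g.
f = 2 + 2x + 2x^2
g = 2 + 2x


Add coefficients mod 3:
x^0: 2 + 2 = 1 (mod 3)
x^1: 2 + 2 = 1 (mod 3)
x^2: 2 + 0 = 2 (mod 3)
Result: 1 + x + 2x^2

f + g = 1 + x + 2x^2


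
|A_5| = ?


|A_n| = n!/2 (even permutations)
|A_5| = 5!/2 = 120/2 = 60

|A_5| = 60


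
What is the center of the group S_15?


Z(G) = {g ∈ G | gx = xg for all x ∈ G}
S_n is non-abelian for n ≥ 3; Z(S_15) is trivial

Z(S_15) = {e}


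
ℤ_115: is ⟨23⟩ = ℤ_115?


g generates ℤ_n iff gcd(g, n) = 1
gcd(23, 115) = 23
Since gcd = 23 ≠ 1, ⟨23⟩ has order 5 < 115, so 23 is not a generator.

No, 23 does not generate ℤ_115


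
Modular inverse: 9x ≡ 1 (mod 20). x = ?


Use the extended Euclidean algorithm to write 1 = 9·s + 20·t; then s mod 20 is the inverse.
Euclidean algorithm:
  9 = 0·20 + 9
  20 = 2·9 + 2
  9 = 4·2 + 1
  2 = 2·1 + 0
gcd(9,20) = 1
Back-substitution gives: 9·(9) + 20·(-4) = 1
So 9⁻¹ ≡ 9 ≡ 9 (mod 20)
Check: 9 × 9 = 81 ≡ 1 (mod 20) ✓

9⁻¹ ≡ 9 (mod 20)


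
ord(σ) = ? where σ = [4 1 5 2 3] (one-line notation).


Cycle decomposition: (1 4 2) (3 5)
Cycle lengths: 3, 2
Order = lcm(3, 2) = 6

ord(σ) = 6


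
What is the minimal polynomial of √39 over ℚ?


√39 satisfies x² - 39 = 0, irreducible over ℚ since 39 is squarefree

Minimal polynomial: x² - 39


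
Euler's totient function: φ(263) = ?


Factor n: 263 = 263
φ(n) = n · ∏(1 - 1/p) over distinct primes p | n
φ(263) = 263 · (1 - 1/263) = 262

φ(263) = 262


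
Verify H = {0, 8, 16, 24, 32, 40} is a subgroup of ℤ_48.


Subgroup test for H = {0, 8, 16, 24, 32, 40} in (ℤ_48, +):
(1) 0 ∈ H? Yes
(2) Closure: for all a,b ∈ H, (a+b) mod 48 ∈ H? Yes
(3) Inverses: for all a ∈ H, -a mod 48 ∈ H? Yes

Yes, H is a subgroup of ℤ_48


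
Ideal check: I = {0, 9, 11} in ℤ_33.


Check ideal conditions for I = {0, 9, 11} in ℤ_33:
(1) I is an additive subgroup? No
(2) For r ∈ ℤ_33 and a ∈ I: r·a ∈ I? No  [counterexample: r=2, a=9, r·a mod 33 = 18 ∉ I]

No, I is not an ideal of ℤ_33


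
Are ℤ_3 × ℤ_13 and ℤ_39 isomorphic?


Comparing ℤ_3 × ℤ_13 and ℤ_39:
gcd(3,13) = 1, so ℤ_3 × ℤ_13 ≅ ℤ_39 (CRT)

Yes, ℤ_3 × ℤ_13 ≅ ℤ_39


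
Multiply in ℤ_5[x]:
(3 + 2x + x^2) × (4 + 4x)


Expand and collect like terms; reduce coefficients mod 5:
x^0: 3·4 = 12 ≡ 2 (mod 5)
x^1: 3·4 + 2·4 = 20 ≡ 0 (mod 5)
x^2: 2·4 + 1·4 = 12 ≡ 2 (mod 5)
x^3: 1·4 = 4 ≡ 4 (mod 5)
Result: 2 + 2x^2 + 4x^3

f · g = 2 + 2x^2 + 4x^3


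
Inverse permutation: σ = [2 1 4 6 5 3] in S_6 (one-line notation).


To find σ⁻¹, swap domain and range:
σ(1) = 2 → σ⁻¹(2) = 1
σ(2) = 1 → σ⁻¹(1) = 2
σ(3) = 4 → σ⁻¹(4) = 3
σ(4) = 6 → σ⁻¹(6) = 4
σ(5) = 5 → σ⁻¹(5) = 5
σ(6) = 3 → σ⁻¹(3) = 6

σ⁻¹ = [2 1 6 3 5 4]


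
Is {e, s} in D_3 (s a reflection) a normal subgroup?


H = {e, s} in D_3 (s a reflection)
r·s·r⁻¹ = sr⁻² ≠ s for n ≥ 3, so {e, s} is not closed under conjugation

No, not a normal subgroup


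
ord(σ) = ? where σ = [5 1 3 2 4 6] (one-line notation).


Cycle decomposition: (1 5 4 2)
Cycle lengths: 4
Order = lcm(4) = 4

ord(σ) = 4


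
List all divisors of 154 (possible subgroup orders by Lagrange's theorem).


Lagrange's theorem: |H| divides |G|
|G| = 154
Divisors of 154: 1, 2, 7, 11, 14, 22, 77, 154

Possible subgroup orders: {1, 2, 7, 11, 14, 22, 77, 154}


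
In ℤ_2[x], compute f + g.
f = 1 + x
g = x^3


Add coefficients mod 2:
x^0: 1 + 0 = 1 (mod 2)
x^1: 1 + 0 = 1 (mod 2)
x^2: 0 + 0 = 0 (mod 2)
x^3: 0 + 1 = 1 (mod 2)
Result: 1 + x + x^3

f + g = 1 + x + x^3


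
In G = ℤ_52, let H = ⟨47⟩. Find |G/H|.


|⟨47⟩| = n / gcd(47, 52) = 52 / 1 = 52
H is normal (ℤ_52 is abelian).
|G/H| = |G| / |H| = 52 / 52 = 1

|G/H| = 1


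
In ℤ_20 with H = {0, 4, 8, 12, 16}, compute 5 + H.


5 + H = {5 + h (mod 20) : h ∈ H}
5+0=5, 5+4=9, 5+8=13, 5+12=17, 5+16=1
5 + H = {1, 5, 9, 13, 17} = 1 + H

5 + H = {1, 5, 9, 13, 17}


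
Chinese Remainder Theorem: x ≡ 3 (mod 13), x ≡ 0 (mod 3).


m₁ = 13, m₂ = 3, gcd = 1, so CRT applies. M = m₁·m₂ = 39
Let M₁ = M/m₁ = 3, M₂ = M/m₂ = 13
Find y₁ ≡ M₁⁻¹ (mod m₁): 3⁻¹ ≡ 9 (mod 13)
Find y₂ ≡ M₂⁻¹ (mod m₂): 13⁻¹ ≡ 1 (mod 3)
x = a₁·M₁·y₁ + a₂·M₂·y₂ = 3·3·9 + 0·13·1 = 81
Reduce mod 39: x ≡ 3
Check: 3 mod 13 = 3 ✓, 3 mod 3 = 0 ✓

x ≡ 3 (mod 39)


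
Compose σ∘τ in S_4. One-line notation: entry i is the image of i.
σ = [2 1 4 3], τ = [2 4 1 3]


σ∘τ: apply τ first, then σ
1 →τ 2 →σ 1
2 →τ 4 →σ 3
3 →τ 1 →σ 2
4 →τ 3 →σ 4

σ∘τ = [1 3 2 4]


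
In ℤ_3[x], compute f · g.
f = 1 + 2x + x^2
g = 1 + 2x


Expand and collect like terms; reduce coefficients mod 3:
x^0: 1·1 = 1 ≡ 1 (mod 3)
x^1: 1·2 + 2·1 = 4 ≡ 1 (mod 3)
x^2: 2·2 + 1·1 = 5 ≡ 2 (mod 3)
x^3: 1·2 = 2 ≡ 2 (mod 3)
Result: 1 + x + 2x^2 + 2x^3

f · g = 1 + x + 2x^2 + 2x^3


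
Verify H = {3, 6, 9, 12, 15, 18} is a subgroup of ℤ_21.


Subgroup test for H = {3, 6, 9, 12, 15, 18} in (ℤ_21, +):
(1) 0 ∈ H? No
(2) Closure: for all a,b ∈ H, (a+b) mod 21 ∈ H? No  [counterexample: 3 + 18 = 0 ∉ H]
(3) Inverses: for all a ∈ H, -a mod 21 ∈ H? Yes

No, H is not a subgroup of ℤ_21


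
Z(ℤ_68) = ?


Z(G) = {g ∈ G | gx = xg for all x ∈ G}
ℤ_68 is abelian, so Z(G) = G

Z(ℤ_68) = ℤ_68


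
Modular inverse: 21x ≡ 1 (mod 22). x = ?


Use the extended Euclidean algorithm to write 1 = 21·s + 22·t; then s mod 22 is the inverse.
Euclidean algorithm:
  21 = 0·22 + 21
  22 = 1·21 + 1
  21 = 21·1 + 0
gcd(21,22) = 1
Back-substitution gives: 21·(-1) + 22·(1) = 1
So 21⁻¹ ≡ -1 ≡ 21 (mod 22)
Check: 21 × 21 = 441 ≡ 1 (mod 22) ✓

21⁻¹ ≡ 21 (mod 22)


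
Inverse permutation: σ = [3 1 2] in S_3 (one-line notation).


To find σ⁻¹, swap domain and range:
σ(1) = 3 → σ⁻¹(3) = 1
σ(2) = 1 → σ⁻¹(1) = 2
σ(3) = 2 → σ⁻¹(2) = 3

σ⁻¹ = [2 3 1]


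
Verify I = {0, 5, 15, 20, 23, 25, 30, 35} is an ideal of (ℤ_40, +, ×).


Check ideal conditions for I = {0, 5, 15, 20, 23, 25, 30, 35} in ℤ_40:
(1) I is an additive subgroup? No
(2) For r ∈ ℤ_40 and a ∈ I: r·a ∈ I? No  [counterexample: r=2, a=5, r·a mod 40 = 10 ∉ I]

No, I is not an ideal of ℤ_40


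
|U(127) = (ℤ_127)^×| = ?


U(n) is the group of units mod n; |U(n)| = φ(n)
|U(127)| = φ(127) = 126

|U(127) = (ℤ_127)^×| = 126


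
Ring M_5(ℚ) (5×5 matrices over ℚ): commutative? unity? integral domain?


Matrix multiplication is non-commutative for n ≥ 2; the identity matrix I is the unity; singular matrices give zero divisors, so not an integral domain
Commutative: No
Integral domain: No
Has unity: Yes

M_5(ℚ) (5×5 matrices over ℚ): Commutative=No, Unity=Yes


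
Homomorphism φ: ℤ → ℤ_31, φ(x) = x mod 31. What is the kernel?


Kernel = preimage of identity
ker(φ) = {x ∈ ℤ : x ≡ 0 (mod 31)} = 31ℤ = {0, ±31, ±62, ...}

ker(φ) = 31ℤ


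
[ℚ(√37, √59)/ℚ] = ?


[ℚ(√37,√59):ℚ] = [ℚ(√37,√59):ℚ(√37)]·[ℚ(√37):ℚ] = 2·2 = 4

[ℚ(√37, √59)/ℚ] = 4


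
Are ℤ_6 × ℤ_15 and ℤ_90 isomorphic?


Comparing ℤ_6 × ℤ_15 and ℤ_90:
gcd(6,15) = 3 ≠ 1. Max element order in ℤ_6×ℤ_15 is lcm(6,15) = 30 < 90, so it has no element of order 90

No, ℤ_6 × ℤ_15 ≇ ℤ_90


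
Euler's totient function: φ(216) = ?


Factor n: 216 = 2^3 × 3^3
φ(n) = n · ∏(1 - 1/p) over distinct primes p | n
φ(216) = 216 · (1 - 1/2) · (1 - 1/3) = 72

φ(216) = 72


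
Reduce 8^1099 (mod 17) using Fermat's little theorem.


Fermat's little theorem: if p is prime and gcd(a,p)=1, then a^(p-1) ≡ 1 (mod p)
p = 17 is prime, gcd(8,17) = 1
Reduce exponent: 1099 mod 16 = 11
So 8^1099 ≡ 8^11 (mod 17)
8^11 mod 17 = 2

8^1099 ≡ 2 (mod 17)


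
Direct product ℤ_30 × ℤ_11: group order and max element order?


|ℤ_30 × ℤ_11| = 30 × 11 = 330
Max element order = lcm(30,11) = 330
Cyclic? Yes (gcd=1)

|ℤ_30×ℤ_11| = 330, max element order = 330


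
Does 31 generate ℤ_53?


g generates ℤ_n iff gcd(g, n) = 1
gcd(31, 53) = 1
Since gcd = 1, 31 is a generator.

Yes, 31 generates ℤ_53


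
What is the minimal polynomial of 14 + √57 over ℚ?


Let α = 14 + √57. Then α - 14 = √57, so (α - 14)² = 57, giving α² - 28α + 139 = 0. Degree 2 and α ∉ ℚ, so this is the minimal polynomial.

Minimal polynomial: x² - 28x + 139


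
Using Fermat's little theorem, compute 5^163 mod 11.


Fermat's little theorem: if p is prime and gcd(a,p)=1, then a^(p-1) ≡ 1 (mod p)
p = 11 is prime, gcd(5,11) = 1
Reduce exponent: 163 mod 10 = 3
So 5^163 ≡ 5^3 (mod 11)
5^3 mod 11 = 4

5^163 ≡ 4 (mod 11)


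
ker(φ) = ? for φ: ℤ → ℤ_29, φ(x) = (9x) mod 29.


Kernel = preimage of identity
ker(φ) = {x ∈ ℤ : 9x ≡ 0 (mod 29)}. gcd(9,29) = 1, so 9x ≡ 0 (mod 29) ⟺ x ≡ 0 (mod 29/1 = 29). Hence ker(φ) = 29ℤ

ker(φ) = 29ℤ


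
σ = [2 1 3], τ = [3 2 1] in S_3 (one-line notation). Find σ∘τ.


σ∘τ: apply τ first, then σ
1 →τ 3 →σ 3
2 →τ 2 →σ 1
3 →τ 1 →σ 2

σ∘τ = [3 1 2]


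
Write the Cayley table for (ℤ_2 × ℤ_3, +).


Elements: {(0,0), (0,1), (0,2), (1,0), (1,1), (1,2)}
Operation: componentwise addition mod (2, 3)
Entry (a, b) = ((a₁+b₁) mod 2, (a₂+b₂) mod 3)

Cayley table:
      | (0,0) | (0,1) | (0,2) | (1,0) | (1,1) | (1,2)
(0,0) | (0,0) | (0,1) | (0,2) | (1,0) | (1,1) | (1,2)
(0,1) | (0,1) | (0,2) | (0,0) | (1,1) | (1,2) | (1,0)
(0,2) | (0,2) | (0,0) | (0,1) | (1,2) | (1,0) | (1,1)
(1,0) | (1,0) | (1,1) | (1,2) | (0,0) | (0,1) | (0,2)
(1,1) | (1,1) | (1,2) | (1,0) | (0,1) | (0,2) | (0,0)
(1,2) | (1,2) | (1,0) | (1,1) | (0,2) | (0,0) | (0,1)


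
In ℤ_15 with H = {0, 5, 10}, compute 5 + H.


5 + H = {5 + h (mod 15) : h ∈ H}
5+0=5, 5+5=10, 5+10=0
5 + H = {0, 5, 10} = 0 + H

5 + H = {0, 5, 10}


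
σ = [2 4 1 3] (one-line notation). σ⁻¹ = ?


To find σ⁻¹, swap domain and range:
σ(1) = 2 → σ⁻¹(2) = 1
σ(2) = 4 → σ⁻¹(4) = 2
σ(3) = 1 → σ⁻¹(1) = 3
σ(4) = 3 → σ⁻¹(3) = 4

σ⁻¹ = [3 1 4 2]


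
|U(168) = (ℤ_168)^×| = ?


U(n) is the group of units mod n; |U(n)| = φ(n)
|U(168)| = φ(168) = 48

|U(168) = (ℤ_168)^×| = 48


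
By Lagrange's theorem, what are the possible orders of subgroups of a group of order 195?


Lagrange's theorem: |H| divides |G|
|G| = 195
Divisors of 195: 1, 3, 5, 13, 15, 39, 65, 195

Possible subgroup orders: {1, 3, 5, 13, 15, 39, 65, 195}


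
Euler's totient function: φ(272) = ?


Factor n: 272 = 2^4 × 17
φ(n) = n · ∏(1 - 1/p) over distinct primes p | n
φ(272) = 272 · (1 - 1/2) · (1 - 1/17) = 128

φ(272) = 128


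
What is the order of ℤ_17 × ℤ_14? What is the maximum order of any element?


|ℤ_17 × ℤ_14| = 17 × 14 = 238
Max element order = lcm(17,14) = 238
Cyclic? Yes (gcd=1)

|ℤ_17×ℤ_14| = 238, max element order = 238


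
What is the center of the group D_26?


Z(G) = {g ∈ G | gx = xg for all x ∈ G}
For even n, Z(D_n) = {e, r^(n/2)}: the 180° rotation r^13 commutes with every reflection and rotation

Z(D_26) = {e, r^13}


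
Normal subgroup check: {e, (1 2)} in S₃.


H = {e, (1 2)} in S₃
(1 3)(1 2)(1 3)⁻¹ = (2 3) ∉ {e, (1 2)}, so it is not normal

No, not a normal subgroup


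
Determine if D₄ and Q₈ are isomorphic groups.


Comparing D₄ and Q₈:
D₄ has 5 elements of order 2; Q₈ has only 1

No, D₄ ≇ Q₈


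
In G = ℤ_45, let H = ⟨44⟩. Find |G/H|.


|⟨44⟩| = n / gcd(44, 45) = 45 / 1 = 45
H is normal (ℤ_45 is abelian).
|G/H| = |G| / |H| = 45 / 45 = 1

|G/H| = 1


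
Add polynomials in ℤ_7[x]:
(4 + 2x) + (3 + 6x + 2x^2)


Add coefficients mod 7:
x^0: 4 + 3 = 0 (mod 7)
x^1: 2 + 6 = 1 (mod 7)
x^2: 0 + 2 = 2 (mod 7)
Result: x + 2x^2

f + g = x + 2x^2


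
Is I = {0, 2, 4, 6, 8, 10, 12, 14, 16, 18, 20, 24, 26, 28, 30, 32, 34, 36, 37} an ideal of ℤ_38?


Check ideal conditions for I = {0, 2, 4, 6, 8, 10, 12, 14, 16, 18, 20, 24, 26, 28, 30, 32, 34, 36, 37} in ℤ_38:
(1) I is an additive subgroup? No
(2) For r ∈ ℤ_38 and a ∈ I: r·a ∈ I? No  [counterexample: r=2, a=30, r·a mod 38 = 22 ∉ I]

No, I is not an ideal of ℤ_38


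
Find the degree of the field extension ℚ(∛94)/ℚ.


∛94 has minimal polynomial x³ - 94 (irreducible over ℚ since 94 is not a perfect cube)

[ℚ(∛94)/ℚ] = 3


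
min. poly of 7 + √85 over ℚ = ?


Let α = 7 + √85. Then α - 7 = √85, so (α - 7)² = 85, giving α² - 14α - 36 = 0. Degree 2 and α ∉ ℚ, so this is the minimal polynomial.

Minimal polynomial: x² - 14x - 36


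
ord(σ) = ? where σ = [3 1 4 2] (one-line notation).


Cycle decomposition: (1 3 4 2)
Cycle lengths: 4
Order = lcm(4) = 4

ord(σ) = 4


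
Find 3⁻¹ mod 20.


Use the extended Euclidean algorithm to write 1 = 3·s + 20·t; then s mod 20 is the inverse.
Euclidean algorithm:
  3 = 0·20 + 3
  20 = 6·3 + 2
  3 = 1·2 + 1
  2 = 2·1 + 0
gcd(3,20) = 1
Back-substitution gives: 3·(7) + 20·(-1) = 1
So 3⁻¹ ≡ 7 ≡ 7 (mod 20)
Check: 3 × 7 = 21 ≡ 1 (mod 20) ✓

3⁻¹ ≡ 7 (mod 20)


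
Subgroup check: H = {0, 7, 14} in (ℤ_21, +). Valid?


Subgroup test for H = {0, 7, 14} in (ℤ_21, +):
(1) 0 ∈ H? Yes
(2) Closure: for all a,b ∈ H, (a+b) mod 21 ∈ H? Yes
(3) Inverses: for all a ∈ H, -a mod 21 ∈ H? Yes

Yes, H is a subgroup of ℤ_21


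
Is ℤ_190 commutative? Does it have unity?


ℤ_190 is a commutative ring with unity 1; 190 = 2×95 is composite, so 2·95 ≡ 0 gives zero divisors (not an integral domain)
Commutative: Yes
Integral domain: No
Has unity: Yes

ℤ_190: Commutative=Yes, Unity=Yes


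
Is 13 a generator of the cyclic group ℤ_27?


g generates ℤ_n iff gcd(g, n) = 1
gcd(13, 27) = 1
Since gcd = 1, 13 is a generator.

Yes, 13 generates ℤ_27


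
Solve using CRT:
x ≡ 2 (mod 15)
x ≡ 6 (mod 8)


m₁ = 15, m₂ = 8, gcd = 1, so CRT applies. M = m₁·m₂ = 120
Let M₁ = M/m₁ = 8, M₂ = M/m₂ = 15
Find y₁ ≡ M₁⁻¹ (mod m₁): 8⁻¹ ≡ 2 (mod 15)
Find y₂ ≡ M₂⁻¹ (mod m₂): 15⁻¹ ≡ 7 (mod 8)
x = a₁·M₁·y₁ + a₂·M₂·y₂ = 2·8·2 + 6·15·7 = 662
Reduce mod 120: x ≡ 62
Check: 62 mod 15 = 2 ✓, 62 mod 8 = 6 ✓

x ≡ 62 (mod 120)


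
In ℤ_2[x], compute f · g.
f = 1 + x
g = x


Expand and collect like terms; reduce coefficients mod 2:
x^0: 1·0 = 0 ≡ 0 (mod 2)
x^1: 1·1 + 1·0 = 1 ≡ 1 (mod 2)
x^2: 1·1 = 1 ≡ 1 (mod 2)
Result: x + x^2

f · g = x + x^2


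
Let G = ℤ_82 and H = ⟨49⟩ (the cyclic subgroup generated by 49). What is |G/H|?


|⟨49⟩| = n / gcd(49, 82) = 82 / 1 = 82
H is normal (ℤ_82 is abelian).
|G/H| = |G| / |H| = 82 / 82 = 1

|G/H| = 1


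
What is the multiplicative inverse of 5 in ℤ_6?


Use the extended Euclidean algorithm to write 1 = 5·s + 6·t; then s mod 6 is the inverse.
Euclidean algorithm:
  5 = 0·6 + 5
  6 = 1·5 + 1
  5 = 5·1 + 0
gcd(5,6) = 1
Back-substitution gives: 5·(-1) + 6·(1) = 1
So 5⁻¹ ≡ -1 ≡ 5 (mod 6)
Check: 5 × 5 = 25 ≡ 1 (mod 6) ✓

5⁻¹ ≡ 5 (mod 6)


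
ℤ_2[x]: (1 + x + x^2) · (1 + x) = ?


Expand and collect like terms; reduce coefficients mod 2:
x^0: 1·1 = 1 ≡ 1 (mod 2)
x^1: 1·1 + 1·1 = 2 ≡ 0 (mod 2)
x^2: 1·1 + 1·1 = 2 ≡ 0 (mod 2)
x^3: 1·1 = 1 ≡ 1 (mod 2)
Result: 1 + x^3

f · g = 1 + x^3


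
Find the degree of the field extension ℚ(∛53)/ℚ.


∛53 has minimal polynomial x³ - 53 (irreducible over ℚ since 53 is not a perfect cube)

[ℚ(∛53)/ℚ] = 3


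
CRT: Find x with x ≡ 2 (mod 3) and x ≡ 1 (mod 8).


m₁ = 3, m₂ = 8, gcd = 1, so CRT applies. M = m₁·m₂ = 24
Let M₁ = M/m₁ = 8, M₂ = M/m₂ = 3
Find y₁ ≡ M₁⁻¹ (mod m₁): 8⁻¹ ≡ 2 (mod 3)
Find y₂ ≡ M₂⁻¹ (mod m₂): 3⁻¹ ≡ 3 (mod 8)
x = a₁·M₁·y₁ + a₂·M₂·y₂ = 2·8·2 + 1·3·3 = 41
Reduce mod 24: x ≡ 17
Check: 17 mod 3 = 2 ✓, 17 mod 8 = 1 ✓

x ≡ 17 (mod 24)


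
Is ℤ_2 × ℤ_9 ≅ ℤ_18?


Comparing ℤ_2 × ℤ_9 and ℤ_18:
gcd(2,9) = 1, so ℤ_2 × ℤ_9 ≅ ℤ_18 (CRT)

Yes, ℤ_2 × ℤ_9 ≅ ℤ_18


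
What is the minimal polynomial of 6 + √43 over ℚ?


Let α = 6 + √43. Then α - 6 = √43, so (α - 6)² = 43, giving α² - 12α - 7 = 0. Degree 2 and α ∉ ℚ, so this is the minimal polynomial.

Minimal polynomial: x² - 12x - 7


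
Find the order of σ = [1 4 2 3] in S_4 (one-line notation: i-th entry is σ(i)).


Cycle decomposition: (2 4 3)
Cycle lengths: 3
Order = lcm(3) = 3

ord(σ) = 3


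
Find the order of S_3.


|S_n| = n! (number of permutations of n symbols)
|S_3| = 3! = 6

|S_3| = 6


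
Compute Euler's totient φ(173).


Factor n: 173 = 173
φ(n) = n · ∏(1 - 1/p) over distinct primes p | n
φ(173) = 173 · (1 - 1/173) = 172

φ(173) = 172


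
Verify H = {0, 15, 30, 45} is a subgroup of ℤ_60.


Subgroup test for H = {0, 15, 30, 45} in (ℤ_60, +):
(1) 0 ∈ H? Yes
(2) Closure: for all a,b ∈ H, (a+b) mod 60 ∈ H? Yes
(3) Inverses: for all a ∈ H, -a mod 60 ∈ H? Yes

Yes, H is a subgroup of ℤ_60


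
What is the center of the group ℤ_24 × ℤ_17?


Z(G) = {g ∈ G | gx = xg for all x ∈ G}
Direct product of abelian groups is abelian, so Z(G) = G

Z(ℤ_24 × ℤ_17) = ℤ_24 × ℤ_17


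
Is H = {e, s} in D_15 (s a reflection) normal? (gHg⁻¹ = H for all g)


H = {e, s} in D_15 (s a reflection)
r·s·r⁻¹ = sr⁻² ≠ s for n ≥ 3, so {e, s} is not closed under conjugation

No, not a normal subgroup
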